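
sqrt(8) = 2*sqrt(2) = 2.83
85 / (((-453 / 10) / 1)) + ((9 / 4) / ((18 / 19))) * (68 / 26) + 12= 16.34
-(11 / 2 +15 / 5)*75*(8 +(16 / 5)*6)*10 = -173400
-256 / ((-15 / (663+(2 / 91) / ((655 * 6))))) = 30349912576 / 2682225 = 11315.20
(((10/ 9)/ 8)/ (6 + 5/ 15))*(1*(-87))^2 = 12615/ 76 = 165.99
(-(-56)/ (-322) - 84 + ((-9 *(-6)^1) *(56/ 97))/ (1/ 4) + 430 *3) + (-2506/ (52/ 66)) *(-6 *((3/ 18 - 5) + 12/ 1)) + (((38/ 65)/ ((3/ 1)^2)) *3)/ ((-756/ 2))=11355090364936/ 82223505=138100.30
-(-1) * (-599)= -599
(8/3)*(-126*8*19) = -51072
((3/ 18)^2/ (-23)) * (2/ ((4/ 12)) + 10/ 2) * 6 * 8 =-44/ 69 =-0.64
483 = 483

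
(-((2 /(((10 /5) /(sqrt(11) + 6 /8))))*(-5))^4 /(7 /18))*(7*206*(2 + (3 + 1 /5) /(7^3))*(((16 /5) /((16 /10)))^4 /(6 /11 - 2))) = 14008769579.14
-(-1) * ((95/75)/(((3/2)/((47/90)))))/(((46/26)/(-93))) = -23.18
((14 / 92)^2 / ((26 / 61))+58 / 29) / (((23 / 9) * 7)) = 1017189 / 8857576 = 0.11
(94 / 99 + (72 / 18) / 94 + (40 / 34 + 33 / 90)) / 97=2005357 / 76727970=0.03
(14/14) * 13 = 13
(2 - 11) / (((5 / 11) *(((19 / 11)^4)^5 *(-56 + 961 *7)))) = -66602249498323440910899 / 1253813564676445435539376071355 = -0.00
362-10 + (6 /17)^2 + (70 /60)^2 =3677665 /10404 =353.49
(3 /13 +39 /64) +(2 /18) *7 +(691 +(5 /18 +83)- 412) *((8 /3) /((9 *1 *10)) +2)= 744925189 /1010880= 736.91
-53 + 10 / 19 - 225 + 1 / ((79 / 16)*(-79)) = -32902856 / 118579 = -277.48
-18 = -18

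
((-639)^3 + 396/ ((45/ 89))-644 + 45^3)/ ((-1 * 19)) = 1304129274/ 95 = 13727676.57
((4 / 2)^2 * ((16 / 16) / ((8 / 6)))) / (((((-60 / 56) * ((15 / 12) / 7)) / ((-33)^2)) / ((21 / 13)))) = -8964648 / 325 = -27583.53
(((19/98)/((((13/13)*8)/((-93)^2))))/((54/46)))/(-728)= -419957/1712256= -0.25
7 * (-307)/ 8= -2149/ 8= -268.62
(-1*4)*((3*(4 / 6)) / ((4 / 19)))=-38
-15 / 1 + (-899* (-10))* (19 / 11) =170645 / 11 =15513.18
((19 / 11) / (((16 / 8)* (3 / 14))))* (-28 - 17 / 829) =-1029819 / 9119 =-112.93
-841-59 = -900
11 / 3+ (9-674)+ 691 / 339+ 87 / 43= -9581050 / 14577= -657.27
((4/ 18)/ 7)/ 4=1/ 126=0.01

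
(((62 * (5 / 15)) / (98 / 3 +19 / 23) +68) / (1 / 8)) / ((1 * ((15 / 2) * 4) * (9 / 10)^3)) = 42286400 / 1684719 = 25.10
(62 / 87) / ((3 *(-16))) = -31 / 2088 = -0.01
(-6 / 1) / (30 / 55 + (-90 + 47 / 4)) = 264 / 3419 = 0.08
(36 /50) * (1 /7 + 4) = 522 /175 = 2.98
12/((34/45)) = 270/17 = 15.88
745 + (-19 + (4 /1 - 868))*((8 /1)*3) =-20447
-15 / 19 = -0.79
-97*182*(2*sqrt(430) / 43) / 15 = -1135.14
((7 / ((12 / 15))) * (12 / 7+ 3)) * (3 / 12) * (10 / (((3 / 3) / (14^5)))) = 55463100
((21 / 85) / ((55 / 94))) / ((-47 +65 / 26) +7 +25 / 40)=-15792 / 1379125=-0.01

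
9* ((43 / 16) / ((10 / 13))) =5031 / 160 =31.44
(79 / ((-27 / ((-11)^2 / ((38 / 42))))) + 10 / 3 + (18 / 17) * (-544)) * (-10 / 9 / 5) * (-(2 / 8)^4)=-164839 / 196992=-0.84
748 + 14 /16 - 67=5455 /8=681.88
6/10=3/5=0.60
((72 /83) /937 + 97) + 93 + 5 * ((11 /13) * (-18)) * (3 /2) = 76605371 /1011023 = 75.77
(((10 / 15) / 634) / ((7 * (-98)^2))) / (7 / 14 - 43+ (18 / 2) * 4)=-1 / 415569882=-0.00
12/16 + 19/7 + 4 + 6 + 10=657/28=23.46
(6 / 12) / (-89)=-1 / 178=-0.01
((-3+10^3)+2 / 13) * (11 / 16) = 142593 / 208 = 685.54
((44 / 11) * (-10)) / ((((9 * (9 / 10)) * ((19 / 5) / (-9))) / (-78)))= -52000 / 57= -912.28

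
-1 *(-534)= 534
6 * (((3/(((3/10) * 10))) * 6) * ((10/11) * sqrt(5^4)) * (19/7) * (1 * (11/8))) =21375/7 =3053.57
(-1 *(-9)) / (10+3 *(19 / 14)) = 126 / 197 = 0.64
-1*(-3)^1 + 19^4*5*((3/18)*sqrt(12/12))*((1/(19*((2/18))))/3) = 34301/2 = 17150.50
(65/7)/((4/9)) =20.89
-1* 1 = -1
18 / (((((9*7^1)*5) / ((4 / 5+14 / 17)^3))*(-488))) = -657018 / 1311156875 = -0.00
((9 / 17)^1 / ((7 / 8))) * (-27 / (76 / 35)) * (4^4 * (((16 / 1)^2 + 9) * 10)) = -1648512000 / 323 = -5103752.32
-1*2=-2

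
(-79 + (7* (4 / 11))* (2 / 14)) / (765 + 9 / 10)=-8650 / 84249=-0.10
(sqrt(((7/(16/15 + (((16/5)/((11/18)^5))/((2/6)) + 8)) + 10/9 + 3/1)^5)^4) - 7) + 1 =1584641.41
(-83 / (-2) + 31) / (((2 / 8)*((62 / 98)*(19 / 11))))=156310 / 589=265.38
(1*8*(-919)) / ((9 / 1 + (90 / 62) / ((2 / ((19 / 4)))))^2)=-452177408 / 9529569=-47.45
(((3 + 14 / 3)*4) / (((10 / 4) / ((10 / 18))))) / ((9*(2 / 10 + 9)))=20 / 243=0.08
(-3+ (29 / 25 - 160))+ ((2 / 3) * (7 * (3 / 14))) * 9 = -3821 / 25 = -152.84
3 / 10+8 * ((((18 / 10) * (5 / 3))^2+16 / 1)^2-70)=44403 / 10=4440.30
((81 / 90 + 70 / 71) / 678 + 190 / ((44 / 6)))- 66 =-212273851 / 5295180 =-40.09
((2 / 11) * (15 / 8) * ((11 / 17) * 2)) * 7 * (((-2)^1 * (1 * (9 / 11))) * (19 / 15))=-1197 / 187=-6.40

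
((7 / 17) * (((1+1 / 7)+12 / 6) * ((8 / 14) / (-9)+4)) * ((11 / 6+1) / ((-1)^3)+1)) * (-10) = 300080 / 3213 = 93.40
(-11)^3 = -1331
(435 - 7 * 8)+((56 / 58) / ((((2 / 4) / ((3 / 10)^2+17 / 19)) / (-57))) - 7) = 263.61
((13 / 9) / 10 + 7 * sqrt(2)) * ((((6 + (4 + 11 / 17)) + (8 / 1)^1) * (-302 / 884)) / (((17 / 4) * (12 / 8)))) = -1340276 * sqrt(2) / 191607- 95734 / 663255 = -10.04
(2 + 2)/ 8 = 1/ 2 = 0.50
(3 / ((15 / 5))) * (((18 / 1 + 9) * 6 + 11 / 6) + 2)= 995 / 6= 165.83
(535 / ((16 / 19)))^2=103327225 / 256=403621.97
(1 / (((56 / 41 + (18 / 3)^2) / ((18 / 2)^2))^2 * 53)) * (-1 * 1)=-11029041 / 124392272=-0.09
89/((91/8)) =712/91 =7.82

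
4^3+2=66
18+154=172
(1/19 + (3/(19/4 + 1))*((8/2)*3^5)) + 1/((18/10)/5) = 2005676/3933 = 509.96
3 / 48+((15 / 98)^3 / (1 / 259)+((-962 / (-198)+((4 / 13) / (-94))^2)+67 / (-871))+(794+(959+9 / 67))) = 1171239035077732237 / 665890164956016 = 1758.91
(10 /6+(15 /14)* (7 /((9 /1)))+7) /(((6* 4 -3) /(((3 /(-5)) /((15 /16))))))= -152 /525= -0.29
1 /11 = 0.09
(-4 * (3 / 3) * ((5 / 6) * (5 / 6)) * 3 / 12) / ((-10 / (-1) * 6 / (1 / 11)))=-5 / 4752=-0.00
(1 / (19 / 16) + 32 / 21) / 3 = 944 / 1197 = 0.79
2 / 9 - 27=-241 / 9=-26.78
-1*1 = -1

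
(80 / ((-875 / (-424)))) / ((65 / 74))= 502016 / 11375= 44.13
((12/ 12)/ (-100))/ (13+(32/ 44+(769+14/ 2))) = -11/ 868700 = -0.00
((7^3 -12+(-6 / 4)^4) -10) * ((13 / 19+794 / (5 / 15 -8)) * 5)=-167728.19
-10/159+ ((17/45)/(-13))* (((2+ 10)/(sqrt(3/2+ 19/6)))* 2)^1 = -68* sqrt(42)/1365 - 10/159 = -0.39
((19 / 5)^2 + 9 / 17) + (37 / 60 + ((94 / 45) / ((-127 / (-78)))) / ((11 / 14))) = 40893191 / 2374900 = 17.22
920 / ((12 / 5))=1150 / 3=383.33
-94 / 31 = -3.03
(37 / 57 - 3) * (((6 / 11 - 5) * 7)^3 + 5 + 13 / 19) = 102721021190 / 1441473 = 71261.15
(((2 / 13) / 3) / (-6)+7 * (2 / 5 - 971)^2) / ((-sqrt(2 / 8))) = -38577535492 / 2925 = -13188901.02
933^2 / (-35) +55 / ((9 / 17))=-7801676 / 315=-24767.23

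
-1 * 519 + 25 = -494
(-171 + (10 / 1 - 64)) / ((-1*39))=5.77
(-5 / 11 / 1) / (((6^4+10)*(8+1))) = -5 / 129294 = -0.00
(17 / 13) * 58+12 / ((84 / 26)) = 7240 / 91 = 79.56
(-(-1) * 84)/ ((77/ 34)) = 37.09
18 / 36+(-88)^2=15489 / 2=7744.50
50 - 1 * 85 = -35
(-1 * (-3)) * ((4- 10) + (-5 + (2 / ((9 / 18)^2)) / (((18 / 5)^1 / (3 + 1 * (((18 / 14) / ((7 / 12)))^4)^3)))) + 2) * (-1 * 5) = -83932298550867627003067165 / 191581231380566414401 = -438102.93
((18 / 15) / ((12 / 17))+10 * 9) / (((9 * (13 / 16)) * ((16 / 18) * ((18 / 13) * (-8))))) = -917 / 720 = -1.27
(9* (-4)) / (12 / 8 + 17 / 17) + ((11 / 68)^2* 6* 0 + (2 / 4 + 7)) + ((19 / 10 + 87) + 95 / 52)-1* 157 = -3805 / 52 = -73.17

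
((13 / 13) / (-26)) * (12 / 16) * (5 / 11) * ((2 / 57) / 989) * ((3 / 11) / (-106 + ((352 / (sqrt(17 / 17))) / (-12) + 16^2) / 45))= 405 / 322303081672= 0.00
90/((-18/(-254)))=1270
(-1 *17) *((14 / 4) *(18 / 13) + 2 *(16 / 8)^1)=-1955 / 13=-150.38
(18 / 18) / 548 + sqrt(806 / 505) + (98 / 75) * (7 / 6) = 2.79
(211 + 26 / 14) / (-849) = -0.25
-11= -11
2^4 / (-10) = -1.60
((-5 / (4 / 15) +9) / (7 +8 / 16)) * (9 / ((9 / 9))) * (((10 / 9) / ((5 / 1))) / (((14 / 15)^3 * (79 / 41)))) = -359775 / 216776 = -1.66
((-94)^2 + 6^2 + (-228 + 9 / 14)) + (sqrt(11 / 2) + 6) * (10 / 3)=8672.46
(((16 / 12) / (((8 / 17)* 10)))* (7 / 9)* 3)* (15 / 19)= 119 / 228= 0.52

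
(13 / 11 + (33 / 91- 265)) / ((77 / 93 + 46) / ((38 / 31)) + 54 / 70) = -150319830 / 22236929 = -6.76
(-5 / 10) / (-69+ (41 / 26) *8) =0.01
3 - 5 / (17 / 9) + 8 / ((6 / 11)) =766 / 51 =15.02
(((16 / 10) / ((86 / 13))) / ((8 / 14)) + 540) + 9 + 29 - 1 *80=107161 / 215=498.42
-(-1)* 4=4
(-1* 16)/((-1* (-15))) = -16/15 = -1.07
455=455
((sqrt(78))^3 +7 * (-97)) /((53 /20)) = -13580 /53 +1560 * sqrt(78) /53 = 3.73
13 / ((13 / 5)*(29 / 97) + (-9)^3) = -6305 / 353188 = -0.02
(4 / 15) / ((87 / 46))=184 / 1305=0.14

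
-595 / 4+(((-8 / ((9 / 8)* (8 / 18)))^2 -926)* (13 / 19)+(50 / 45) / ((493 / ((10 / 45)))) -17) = -1894300201 / 3034908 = -624.17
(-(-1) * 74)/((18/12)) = 148/3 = 49.33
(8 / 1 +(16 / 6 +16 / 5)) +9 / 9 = 223 / 15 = 14.87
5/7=0.71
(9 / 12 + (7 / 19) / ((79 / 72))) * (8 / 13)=13038 / 19513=0.67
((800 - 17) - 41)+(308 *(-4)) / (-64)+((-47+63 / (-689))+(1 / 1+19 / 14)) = 13823021 / 19292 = 716.52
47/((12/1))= 47/12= 3.92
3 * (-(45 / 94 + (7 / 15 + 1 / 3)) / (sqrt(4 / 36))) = -5409 / 470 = -11.51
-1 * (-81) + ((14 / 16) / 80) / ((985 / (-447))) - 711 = -397155129 / 630400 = -630.00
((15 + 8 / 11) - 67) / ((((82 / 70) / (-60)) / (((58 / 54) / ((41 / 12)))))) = 15265600 / 18491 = 825.57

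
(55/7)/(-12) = -55/84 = -0.65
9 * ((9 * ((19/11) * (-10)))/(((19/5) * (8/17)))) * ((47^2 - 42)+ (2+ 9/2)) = -149645475/88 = -1700516.76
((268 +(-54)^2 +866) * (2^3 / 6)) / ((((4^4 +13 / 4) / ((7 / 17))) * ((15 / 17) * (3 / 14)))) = 47040 / 1037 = 45.36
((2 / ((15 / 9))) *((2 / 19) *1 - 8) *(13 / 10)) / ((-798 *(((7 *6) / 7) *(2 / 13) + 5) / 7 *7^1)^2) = -2197 / 3985367078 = -0.00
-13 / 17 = -0.76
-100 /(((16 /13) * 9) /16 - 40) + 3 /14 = 2819 /1022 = 2.76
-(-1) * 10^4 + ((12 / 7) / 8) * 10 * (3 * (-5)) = 69775 / 7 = 9967.86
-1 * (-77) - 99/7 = 440/7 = 62.86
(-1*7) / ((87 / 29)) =-7 / 3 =-2.33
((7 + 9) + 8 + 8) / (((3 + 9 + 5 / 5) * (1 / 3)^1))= 96 / 13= 7.38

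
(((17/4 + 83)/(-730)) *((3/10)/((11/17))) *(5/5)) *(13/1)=-231387/321200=-0.72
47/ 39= 1.21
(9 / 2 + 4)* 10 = 85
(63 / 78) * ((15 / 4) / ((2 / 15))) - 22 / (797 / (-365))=5436065 / 165776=32.79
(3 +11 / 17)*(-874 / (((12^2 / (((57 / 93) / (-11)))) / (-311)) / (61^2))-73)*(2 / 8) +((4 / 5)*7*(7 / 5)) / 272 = -240257012821 / 673200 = -356888.02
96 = 96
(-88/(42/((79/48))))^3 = -656234909/16003008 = -41.01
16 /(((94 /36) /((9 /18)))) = 144 /47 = 3.06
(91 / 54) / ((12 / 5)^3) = 11375 / 93312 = 0.12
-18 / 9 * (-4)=8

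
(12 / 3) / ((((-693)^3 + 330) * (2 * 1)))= -2 / 332812227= -0.00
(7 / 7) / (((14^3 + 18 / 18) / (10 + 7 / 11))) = 13 / 3355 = 0.00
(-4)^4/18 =128/9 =14.22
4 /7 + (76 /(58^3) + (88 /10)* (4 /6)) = 32975923 /5121690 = 6.44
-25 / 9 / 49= -25 / 441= -0.06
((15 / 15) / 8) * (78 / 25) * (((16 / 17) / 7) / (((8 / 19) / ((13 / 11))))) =9633 / 65450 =0.15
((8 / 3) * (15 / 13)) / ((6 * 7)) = 20 / 273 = 0.07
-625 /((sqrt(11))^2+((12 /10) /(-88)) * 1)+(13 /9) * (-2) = -1300342 /21753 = -59.78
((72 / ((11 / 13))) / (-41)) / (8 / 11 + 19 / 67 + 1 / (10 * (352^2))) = -2354626560 / 1146863849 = -2.05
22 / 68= 11 / 34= 0.32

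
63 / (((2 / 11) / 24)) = 8316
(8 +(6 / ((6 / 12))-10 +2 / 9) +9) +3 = 200 / 9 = 22.22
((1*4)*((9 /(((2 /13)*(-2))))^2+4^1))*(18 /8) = 123777 /16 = 7736.06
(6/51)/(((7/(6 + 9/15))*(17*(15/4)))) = 0.00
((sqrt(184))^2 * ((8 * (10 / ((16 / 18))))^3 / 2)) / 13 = 67068000 / 13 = 5159076.92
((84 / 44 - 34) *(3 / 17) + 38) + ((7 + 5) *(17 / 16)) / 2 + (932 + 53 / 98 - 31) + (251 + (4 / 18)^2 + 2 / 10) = 35373457249 / 29688120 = 1191.50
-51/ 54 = -17/ 18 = -0.94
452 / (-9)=-452 / 9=-50.22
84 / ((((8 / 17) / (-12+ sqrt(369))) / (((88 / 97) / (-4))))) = 47124 / 97 - 11781 * sqrt(41) / 97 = -291.87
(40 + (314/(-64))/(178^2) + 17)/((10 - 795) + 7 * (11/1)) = -57791459/717832704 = -0.08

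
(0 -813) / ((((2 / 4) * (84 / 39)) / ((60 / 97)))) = -317070 / 679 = -466.97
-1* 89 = -89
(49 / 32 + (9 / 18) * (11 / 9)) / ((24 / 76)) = 11723 / 1728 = 6.78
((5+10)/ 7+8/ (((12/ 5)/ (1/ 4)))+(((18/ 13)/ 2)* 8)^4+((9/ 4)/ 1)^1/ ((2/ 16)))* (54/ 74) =10384777737/ 14794598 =701.93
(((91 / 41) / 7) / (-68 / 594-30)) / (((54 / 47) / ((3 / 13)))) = -0.00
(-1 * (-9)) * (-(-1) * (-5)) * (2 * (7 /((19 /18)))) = -11340 /19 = -596.84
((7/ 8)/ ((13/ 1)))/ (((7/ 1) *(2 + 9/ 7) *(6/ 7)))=49/ 14352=0.00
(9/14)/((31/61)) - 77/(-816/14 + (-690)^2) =914597191/723107364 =1.26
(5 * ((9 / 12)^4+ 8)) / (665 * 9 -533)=10645 / 1395712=0.01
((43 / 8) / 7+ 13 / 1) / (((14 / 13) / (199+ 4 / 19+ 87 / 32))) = 175793397 / 68096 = 2581.55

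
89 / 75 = 1.19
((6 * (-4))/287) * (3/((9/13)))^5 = -2970344/23247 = -127.77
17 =17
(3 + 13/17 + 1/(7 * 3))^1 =1361/357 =3.81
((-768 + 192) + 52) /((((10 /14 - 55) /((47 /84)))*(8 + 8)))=6157 /18240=0.34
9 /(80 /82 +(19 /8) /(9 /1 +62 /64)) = 13079 /1764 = 7.41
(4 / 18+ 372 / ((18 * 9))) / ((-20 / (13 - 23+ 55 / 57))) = 1751 / 1539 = 1.14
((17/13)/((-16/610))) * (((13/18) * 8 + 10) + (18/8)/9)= -2991745/3744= -799.08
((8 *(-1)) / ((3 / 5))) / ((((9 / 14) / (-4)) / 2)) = 4480 / 27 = 165.93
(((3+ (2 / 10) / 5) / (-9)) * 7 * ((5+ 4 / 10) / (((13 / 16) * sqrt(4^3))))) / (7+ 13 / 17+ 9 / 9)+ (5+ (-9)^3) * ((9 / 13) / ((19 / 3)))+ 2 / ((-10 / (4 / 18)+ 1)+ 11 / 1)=-12057913778 / 151812375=-79.43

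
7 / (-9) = -7 / 9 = -0.78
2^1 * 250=500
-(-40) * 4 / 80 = 2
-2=-2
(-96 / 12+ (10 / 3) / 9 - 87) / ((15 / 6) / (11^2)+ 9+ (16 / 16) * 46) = -123662 / 71901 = -1.72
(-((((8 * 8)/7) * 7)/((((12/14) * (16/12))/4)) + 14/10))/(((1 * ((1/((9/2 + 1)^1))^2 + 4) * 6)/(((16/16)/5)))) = -136367/73200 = -1.86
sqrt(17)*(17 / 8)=17*sqrt(17) / 8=8.76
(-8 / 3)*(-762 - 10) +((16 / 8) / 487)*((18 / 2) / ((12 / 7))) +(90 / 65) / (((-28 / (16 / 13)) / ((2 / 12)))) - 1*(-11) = 2069.68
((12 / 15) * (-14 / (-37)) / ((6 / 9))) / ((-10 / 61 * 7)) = -366 / 925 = -0.40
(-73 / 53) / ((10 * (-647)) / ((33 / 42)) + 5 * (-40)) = 803 / 4917340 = 0.00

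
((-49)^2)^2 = 5764801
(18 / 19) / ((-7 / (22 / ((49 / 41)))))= -16236 / 6517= -2.49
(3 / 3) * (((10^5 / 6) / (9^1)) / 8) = 6250 / 27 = 231.48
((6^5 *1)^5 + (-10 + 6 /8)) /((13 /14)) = 61234466526002433713 /2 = 30617233263001216856.50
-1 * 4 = -4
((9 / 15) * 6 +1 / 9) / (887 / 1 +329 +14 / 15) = 167 / 54762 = 0.00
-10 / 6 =-5 / 3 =-1.67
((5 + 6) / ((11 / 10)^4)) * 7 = 70000 / 1331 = 52.59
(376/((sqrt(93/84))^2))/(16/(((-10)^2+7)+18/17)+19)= 2762848/155775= 17.74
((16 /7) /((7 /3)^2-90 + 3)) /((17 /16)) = -1152 /43673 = -0.03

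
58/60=29/30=0.97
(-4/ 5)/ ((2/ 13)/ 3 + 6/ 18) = -52/ 25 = -2.08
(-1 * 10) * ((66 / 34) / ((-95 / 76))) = 15.53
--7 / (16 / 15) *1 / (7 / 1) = 0.94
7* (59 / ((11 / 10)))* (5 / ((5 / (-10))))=-41300 / 11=-3754.55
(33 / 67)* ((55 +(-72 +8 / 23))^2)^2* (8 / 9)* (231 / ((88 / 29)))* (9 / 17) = 432440467703937 / 318738899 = 1356723.23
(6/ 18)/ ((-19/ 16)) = -16/ 57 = -0.28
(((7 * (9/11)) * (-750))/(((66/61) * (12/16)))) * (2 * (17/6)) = -3629500/121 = -29995.87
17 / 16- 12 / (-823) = 14183 / 13168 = 1.08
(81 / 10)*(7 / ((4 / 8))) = 567 / 5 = 113.40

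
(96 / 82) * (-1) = -48 / 41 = -1.17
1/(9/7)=7/9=0.78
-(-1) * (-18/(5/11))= -198/5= -39.60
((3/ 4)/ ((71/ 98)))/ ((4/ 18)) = 1323/ 284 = 4.66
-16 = -16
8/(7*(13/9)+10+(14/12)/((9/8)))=216/571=0.38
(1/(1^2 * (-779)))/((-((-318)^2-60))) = 1/78728856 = 0.00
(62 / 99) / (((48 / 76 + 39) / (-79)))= -93062 / 74547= -1.25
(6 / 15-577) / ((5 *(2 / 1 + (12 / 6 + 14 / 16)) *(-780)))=1922 / 63375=0.03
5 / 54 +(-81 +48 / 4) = -3721 / 54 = -68.91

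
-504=-504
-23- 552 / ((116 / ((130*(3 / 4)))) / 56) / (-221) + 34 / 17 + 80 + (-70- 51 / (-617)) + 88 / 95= 3108612768 / 28897195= 107.57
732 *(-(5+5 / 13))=-51240 / 13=-3941.54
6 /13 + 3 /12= 37 /52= 0.71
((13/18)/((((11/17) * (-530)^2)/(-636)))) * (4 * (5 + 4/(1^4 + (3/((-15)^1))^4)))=-248846/2737185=-0.09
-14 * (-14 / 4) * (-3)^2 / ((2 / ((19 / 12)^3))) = 336091 / 384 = 875.24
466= 466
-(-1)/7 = 1/7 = 0.14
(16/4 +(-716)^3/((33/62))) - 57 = -22757826901/33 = -689631118.21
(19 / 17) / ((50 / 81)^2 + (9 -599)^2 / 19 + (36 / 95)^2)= 1125047475 / 18442892221952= 0.00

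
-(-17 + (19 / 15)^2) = 3464 / 225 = 15.40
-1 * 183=-183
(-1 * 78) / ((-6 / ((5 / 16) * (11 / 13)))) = 55 / 16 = 3.44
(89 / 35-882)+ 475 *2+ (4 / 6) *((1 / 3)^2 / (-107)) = 7132871 / 101115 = 70.54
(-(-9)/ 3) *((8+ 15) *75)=5175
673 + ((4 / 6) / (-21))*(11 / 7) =296771 / 441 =672.95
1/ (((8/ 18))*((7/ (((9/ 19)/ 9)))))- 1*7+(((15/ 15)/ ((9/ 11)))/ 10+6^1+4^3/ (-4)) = -403649/ 23940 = -16.86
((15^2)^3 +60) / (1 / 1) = 11390685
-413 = -413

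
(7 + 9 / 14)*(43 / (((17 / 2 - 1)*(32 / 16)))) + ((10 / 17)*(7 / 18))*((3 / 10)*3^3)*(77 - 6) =273941 / 1785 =153.47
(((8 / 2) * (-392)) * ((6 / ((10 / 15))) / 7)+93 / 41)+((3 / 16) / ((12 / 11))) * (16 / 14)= -2013.54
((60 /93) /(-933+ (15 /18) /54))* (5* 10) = -324000 /9370897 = -0.03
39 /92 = 0.42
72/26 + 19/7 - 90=-84.52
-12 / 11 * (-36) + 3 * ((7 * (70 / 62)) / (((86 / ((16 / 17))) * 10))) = 9796020 / 249271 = 39.30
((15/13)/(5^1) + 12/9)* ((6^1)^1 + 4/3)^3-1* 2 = 647422/1053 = 614.84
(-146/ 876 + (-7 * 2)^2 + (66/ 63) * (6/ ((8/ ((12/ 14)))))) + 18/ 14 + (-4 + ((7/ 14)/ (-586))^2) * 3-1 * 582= -80000965679/ 201916848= -396.21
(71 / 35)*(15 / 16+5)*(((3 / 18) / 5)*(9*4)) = 4047 / 280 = 14.45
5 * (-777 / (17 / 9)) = -34965 / 17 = -2056.76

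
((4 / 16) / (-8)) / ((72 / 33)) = -11 / 768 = -0.01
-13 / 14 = -0.93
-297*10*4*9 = -106920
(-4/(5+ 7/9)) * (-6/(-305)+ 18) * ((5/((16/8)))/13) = -24732/10309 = -2.40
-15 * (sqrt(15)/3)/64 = -5 * sqrt(15)/64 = -0.30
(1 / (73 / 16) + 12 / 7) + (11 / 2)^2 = 65783 / 2044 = 32.18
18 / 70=9 / 35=0.26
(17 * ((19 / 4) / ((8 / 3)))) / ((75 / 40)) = 323 / 20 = 16.15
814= 814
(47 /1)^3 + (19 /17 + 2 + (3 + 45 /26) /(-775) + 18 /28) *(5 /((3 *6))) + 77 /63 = 74687223584 /719355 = 103825.27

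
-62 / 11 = -5.64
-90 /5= -18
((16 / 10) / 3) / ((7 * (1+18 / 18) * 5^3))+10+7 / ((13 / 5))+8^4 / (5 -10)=-806.51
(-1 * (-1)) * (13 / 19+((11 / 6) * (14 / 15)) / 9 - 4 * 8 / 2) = -116392 / 7695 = -15.13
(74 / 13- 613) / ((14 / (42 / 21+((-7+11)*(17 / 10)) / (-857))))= -6739172 / 77987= -86.41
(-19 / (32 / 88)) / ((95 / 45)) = -99 / 4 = -24.75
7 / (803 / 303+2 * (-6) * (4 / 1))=-303 / 1963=-0.15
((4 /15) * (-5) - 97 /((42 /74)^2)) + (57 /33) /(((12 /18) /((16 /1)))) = -1266095 /4851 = -261.00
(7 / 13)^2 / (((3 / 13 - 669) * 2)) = -7 / 32292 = -0.00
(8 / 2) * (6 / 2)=12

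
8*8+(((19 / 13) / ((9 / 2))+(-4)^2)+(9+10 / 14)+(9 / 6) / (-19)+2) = 2861983 / 31122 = 91.96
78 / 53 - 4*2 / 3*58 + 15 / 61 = -1483453 / 9699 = -152.95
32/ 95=0.34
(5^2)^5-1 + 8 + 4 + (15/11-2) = 107421989/11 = 9765635.36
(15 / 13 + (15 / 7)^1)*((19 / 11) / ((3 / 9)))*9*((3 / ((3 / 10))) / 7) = 1539000 / 7007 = 219.64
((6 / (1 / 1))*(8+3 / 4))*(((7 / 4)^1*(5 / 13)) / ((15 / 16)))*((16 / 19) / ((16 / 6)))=11.90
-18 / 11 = -1.64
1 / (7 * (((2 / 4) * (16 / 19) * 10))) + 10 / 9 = 5771 / 5040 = 1.15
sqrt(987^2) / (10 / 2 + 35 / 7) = 987 / 10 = 98.70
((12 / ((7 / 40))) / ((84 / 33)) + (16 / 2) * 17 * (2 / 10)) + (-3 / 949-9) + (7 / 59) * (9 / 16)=9921225479 / 219484720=45.20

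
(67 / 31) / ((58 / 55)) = 3685 / 1798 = 2.05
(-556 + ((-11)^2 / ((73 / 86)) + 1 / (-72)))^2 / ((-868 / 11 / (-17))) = 883144577112523 / 23978965248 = 36829.97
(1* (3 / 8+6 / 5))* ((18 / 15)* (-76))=-3591 / 25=-143.64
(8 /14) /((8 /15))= 15 /14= 1.07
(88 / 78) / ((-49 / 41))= -1804 / 1911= -0.94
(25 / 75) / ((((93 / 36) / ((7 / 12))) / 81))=189 / 31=6.10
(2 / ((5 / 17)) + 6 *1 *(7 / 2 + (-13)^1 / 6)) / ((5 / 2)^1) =148 / 25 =5.92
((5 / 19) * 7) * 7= 245 / 19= 12.89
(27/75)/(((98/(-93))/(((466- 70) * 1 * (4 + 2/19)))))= -12926628/23275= -555.39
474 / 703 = 0.67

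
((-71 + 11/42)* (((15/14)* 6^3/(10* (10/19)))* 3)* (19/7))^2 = 7547267536250121/11764900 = 641507155.71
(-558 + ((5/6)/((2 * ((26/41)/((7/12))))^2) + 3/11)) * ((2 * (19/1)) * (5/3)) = -1361198025175/38548224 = -35311.56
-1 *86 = -86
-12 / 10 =-6 / 5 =-1.20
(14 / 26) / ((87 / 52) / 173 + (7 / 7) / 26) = 4844 / 433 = 11.19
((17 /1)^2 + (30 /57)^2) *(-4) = -417716 /361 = -1157.11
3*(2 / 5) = 6 / 5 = 1.20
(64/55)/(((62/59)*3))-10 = -49262/5115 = -9.63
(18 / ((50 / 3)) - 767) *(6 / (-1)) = 114888 / 25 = 4595.52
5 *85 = 425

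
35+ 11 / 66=35.17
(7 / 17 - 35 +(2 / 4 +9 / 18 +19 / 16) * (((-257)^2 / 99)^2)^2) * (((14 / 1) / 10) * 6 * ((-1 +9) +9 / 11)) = 7688678946965210924012773 / 239508605160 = 32101890209034.07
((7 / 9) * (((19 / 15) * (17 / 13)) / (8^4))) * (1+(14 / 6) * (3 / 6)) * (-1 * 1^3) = -2261 / 3317760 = -0.00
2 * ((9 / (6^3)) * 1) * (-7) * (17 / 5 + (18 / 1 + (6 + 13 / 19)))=-4669 / 285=-16.38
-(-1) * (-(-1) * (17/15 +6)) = 107/15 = 7.13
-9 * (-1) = 9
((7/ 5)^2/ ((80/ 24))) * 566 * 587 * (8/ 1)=195358296/ 125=1562866.37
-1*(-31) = 31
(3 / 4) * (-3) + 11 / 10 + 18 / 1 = 337 / 20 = 16.85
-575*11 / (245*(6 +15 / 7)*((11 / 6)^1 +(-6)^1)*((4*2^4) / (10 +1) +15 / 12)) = 22264 / 206815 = 0.11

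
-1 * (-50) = 50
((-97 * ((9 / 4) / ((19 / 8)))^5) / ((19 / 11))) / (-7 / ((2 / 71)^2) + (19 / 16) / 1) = 1194766848 / 245908819987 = 0.00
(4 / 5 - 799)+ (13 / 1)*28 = -434.20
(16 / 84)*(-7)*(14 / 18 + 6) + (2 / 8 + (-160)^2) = 2763851 / 108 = 25591.21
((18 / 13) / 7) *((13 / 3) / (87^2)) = 2 / 17661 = 0.00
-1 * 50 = -50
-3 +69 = 66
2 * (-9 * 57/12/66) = -57/44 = -1.30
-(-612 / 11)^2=-374544 / 121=-3095.40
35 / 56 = 5 / 8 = 0.62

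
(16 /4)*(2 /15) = 0.53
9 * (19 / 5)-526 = -2459 / 5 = -491.80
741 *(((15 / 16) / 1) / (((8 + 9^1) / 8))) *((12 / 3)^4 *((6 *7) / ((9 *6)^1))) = 1106560 / 17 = 65091.76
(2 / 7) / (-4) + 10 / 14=0.64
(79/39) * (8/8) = 79/39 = 2.03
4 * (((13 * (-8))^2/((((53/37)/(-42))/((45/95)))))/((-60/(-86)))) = -4336480512/5035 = -861267.23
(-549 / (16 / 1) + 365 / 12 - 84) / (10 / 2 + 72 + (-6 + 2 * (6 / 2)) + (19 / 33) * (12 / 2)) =-46409 / 42480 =-1.09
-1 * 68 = -68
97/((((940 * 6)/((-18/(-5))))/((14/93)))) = 679/72850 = 0.01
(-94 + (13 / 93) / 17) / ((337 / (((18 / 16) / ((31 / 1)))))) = -445803 / 44044552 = -0.01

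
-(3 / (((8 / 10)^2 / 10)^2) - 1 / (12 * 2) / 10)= -703121 / 960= -732.42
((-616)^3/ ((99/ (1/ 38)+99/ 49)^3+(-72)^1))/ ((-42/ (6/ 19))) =3928550467072/ 119205899411543775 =0.00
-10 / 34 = -5 / 17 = -0.29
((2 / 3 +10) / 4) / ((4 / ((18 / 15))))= 4 / 5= 0.80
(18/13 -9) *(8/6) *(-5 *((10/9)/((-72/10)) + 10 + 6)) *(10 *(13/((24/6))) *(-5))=-3529625/27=-130726.85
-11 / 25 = -0.44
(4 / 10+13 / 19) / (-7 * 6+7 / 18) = -1854 / 71155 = -0.03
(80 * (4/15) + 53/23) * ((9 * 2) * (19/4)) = 92967/46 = 2021.02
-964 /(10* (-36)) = 241 /90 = 2.68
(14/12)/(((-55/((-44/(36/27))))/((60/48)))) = 7/8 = 0.88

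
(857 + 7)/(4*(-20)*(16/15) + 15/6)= -5184/497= -10.43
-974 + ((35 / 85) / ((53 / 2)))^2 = -790693978 / 811801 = -974.00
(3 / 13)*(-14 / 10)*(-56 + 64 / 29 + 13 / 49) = 17553 / 1015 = 17.29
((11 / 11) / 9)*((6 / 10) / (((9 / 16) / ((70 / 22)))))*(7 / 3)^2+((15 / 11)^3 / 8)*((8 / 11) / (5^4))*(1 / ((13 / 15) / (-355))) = 87971399 / 46250919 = 1.90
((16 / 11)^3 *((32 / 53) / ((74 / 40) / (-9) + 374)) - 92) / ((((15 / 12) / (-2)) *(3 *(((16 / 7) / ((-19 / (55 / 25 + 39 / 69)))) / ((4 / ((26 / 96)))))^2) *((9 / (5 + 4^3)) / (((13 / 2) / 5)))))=115661029760775238208 / 119992339576989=963903.45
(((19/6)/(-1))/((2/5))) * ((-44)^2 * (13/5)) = -119548/3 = -39849.33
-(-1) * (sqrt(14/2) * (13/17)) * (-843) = -1705.58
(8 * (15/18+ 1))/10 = 22/15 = 1.47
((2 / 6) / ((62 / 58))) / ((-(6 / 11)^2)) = -3509 / 3348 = -1.05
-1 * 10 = -10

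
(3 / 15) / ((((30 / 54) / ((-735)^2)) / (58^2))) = 654234084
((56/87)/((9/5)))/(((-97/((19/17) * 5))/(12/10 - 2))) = 21280/1291167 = 0.02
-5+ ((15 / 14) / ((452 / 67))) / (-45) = -94987 / 18984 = -5.00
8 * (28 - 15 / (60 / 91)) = 42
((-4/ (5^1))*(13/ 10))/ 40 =-13/ 500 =-0.03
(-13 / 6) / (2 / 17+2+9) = -221 / 1134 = -0.19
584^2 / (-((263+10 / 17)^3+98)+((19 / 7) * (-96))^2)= -0.02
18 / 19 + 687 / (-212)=-9237 / 4028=-2.29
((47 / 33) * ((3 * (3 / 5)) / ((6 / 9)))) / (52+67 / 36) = 7614 / 106645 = 0.07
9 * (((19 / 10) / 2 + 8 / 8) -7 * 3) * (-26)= 44577 / 10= 4457.70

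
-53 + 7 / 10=-523 / 10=-52.30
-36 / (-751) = 36 / 751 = 0.05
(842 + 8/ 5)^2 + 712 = 17809324/ 25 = 712372.96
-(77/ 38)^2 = -5929/ 1444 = -4.11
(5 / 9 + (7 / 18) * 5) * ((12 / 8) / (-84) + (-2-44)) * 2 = -230.09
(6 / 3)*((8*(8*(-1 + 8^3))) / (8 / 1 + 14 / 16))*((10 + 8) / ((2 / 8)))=37675008 / 71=530633.92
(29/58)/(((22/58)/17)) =493/22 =22.41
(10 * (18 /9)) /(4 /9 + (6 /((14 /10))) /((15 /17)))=630 /167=3.77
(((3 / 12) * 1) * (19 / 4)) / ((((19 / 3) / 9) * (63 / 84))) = 9 / 4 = 2.25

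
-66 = -66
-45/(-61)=45/61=0.74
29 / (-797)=-29 / 797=-0.04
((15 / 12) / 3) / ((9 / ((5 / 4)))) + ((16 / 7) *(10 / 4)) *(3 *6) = 311215 / 3024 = 102.92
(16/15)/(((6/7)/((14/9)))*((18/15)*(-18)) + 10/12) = -1568/16271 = -0.10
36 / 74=18 / 37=0.49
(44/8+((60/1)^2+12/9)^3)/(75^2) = 100888975889/12150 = 8303619.41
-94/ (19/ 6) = -564/ 19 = -29.68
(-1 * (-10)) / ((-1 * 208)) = -5 / 104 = -0.05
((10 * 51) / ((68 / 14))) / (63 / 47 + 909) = 1645 / 14262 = 0.12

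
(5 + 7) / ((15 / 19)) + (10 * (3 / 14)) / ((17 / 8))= 9644 / 595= 16.21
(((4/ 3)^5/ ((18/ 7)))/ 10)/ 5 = 1792/ 54675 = 0.03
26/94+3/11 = 284/517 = 0.55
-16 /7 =-2.29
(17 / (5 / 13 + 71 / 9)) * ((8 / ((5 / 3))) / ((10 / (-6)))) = -17901 / 3025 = -5.92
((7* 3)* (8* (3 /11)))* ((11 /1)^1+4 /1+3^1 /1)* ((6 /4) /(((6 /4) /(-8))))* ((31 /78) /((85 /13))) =-374976 /935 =-401.04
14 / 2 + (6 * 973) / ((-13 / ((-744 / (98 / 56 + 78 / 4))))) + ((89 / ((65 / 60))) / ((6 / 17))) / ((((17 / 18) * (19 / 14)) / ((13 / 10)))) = 67041485 / 4199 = 15966.06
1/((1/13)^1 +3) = 13/40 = 0.32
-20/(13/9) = -180/13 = -13.85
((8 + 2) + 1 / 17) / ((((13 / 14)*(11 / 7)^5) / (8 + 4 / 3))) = 375535608 / 35592271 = 10.55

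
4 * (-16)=-64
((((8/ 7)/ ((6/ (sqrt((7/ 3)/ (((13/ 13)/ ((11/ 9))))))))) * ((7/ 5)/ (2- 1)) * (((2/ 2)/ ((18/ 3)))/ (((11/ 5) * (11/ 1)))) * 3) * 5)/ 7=10 * sqrt(231)/ 22869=0.01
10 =10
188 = 188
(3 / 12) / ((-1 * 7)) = -1 / 28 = -0.04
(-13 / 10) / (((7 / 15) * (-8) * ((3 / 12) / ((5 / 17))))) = 195 / 476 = 0.41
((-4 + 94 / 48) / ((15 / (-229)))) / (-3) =-11221 / 1080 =-10.39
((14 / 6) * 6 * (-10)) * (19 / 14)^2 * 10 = -18050 / 7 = -2578.57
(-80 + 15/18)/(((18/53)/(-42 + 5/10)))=2089525/216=9673.73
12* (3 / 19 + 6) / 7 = 1404 / 133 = 10.56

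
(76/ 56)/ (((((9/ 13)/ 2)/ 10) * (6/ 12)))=4940/ 63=78.41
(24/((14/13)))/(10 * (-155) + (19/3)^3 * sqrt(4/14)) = -6779700/467917913 - 1111158 * sqrt(14)/3275425391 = -0.02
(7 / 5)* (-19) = -26.60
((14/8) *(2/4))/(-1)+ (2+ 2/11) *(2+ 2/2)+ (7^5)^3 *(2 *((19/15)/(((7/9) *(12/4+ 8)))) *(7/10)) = 2164888048546483/2200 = 984040022066.58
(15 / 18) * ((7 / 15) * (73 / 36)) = 511 / 648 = 0.79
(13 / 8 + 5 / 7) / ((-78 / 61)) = -7991 / 4368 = -1.83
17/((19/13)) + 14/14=240/19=12.63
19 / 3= 6.33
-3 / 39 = -1 / 13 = -0.08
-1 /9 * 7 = -0.78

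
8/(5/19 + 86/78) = 1482/253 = 5.86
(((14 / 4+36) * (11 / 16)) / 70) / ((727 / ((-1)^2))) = 869 / 1628480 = 0.00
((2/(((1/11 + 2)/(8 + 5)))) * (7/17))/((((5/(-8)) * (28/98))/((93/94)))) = -2606604/91885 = -28.37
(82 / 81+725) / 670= 58807 / 54270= 1.08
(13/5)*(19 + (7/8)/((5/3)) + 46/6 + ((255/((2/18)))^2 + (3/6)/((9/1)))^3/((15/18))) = 4431155716108204228516813/9720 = 455880217706605373304.20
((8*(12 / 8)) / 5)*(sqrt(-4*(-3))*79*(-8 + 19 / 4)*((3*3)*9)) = -499122*sqrt(3) / 5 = -172900.93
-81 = -81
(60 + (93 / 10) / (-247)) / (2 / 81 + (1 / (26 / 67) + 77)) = 11996667 / 15925895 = 0.75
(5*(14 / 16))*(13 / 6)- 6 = 167 / 48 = 3.48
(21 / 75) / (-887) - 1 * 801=-17762182 / 22175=-801.00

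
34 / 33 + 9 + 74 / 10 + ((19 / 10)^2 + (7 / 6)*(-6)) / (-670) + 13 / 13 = 40760587 / 2211000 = 18.44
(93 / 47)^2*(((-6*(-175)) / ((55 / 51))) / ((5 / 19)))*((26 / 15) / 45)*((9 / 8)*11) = 6905.03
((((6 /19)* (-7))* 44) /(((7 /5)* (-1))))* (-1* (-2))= 138.95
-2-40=-42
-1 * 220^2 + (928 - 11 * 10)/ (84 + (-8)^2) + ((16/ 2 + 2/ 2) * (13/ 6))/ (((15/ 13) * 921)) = -8245689151/ 170385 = -48394.45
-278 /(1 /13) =-3614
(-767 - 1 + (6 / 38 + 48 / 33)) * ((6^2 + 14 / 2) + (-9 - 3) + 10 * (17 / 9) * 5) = -96139.06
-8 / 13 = -0.62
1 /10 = 0.10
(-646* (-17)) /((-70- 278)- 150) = -5491 /249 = -22.05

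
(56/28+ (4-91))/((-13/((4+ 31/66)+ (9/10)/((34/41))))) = 62327/1716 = 36.32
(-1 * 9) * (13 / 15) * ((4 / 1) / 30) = -26 / 25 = -1.04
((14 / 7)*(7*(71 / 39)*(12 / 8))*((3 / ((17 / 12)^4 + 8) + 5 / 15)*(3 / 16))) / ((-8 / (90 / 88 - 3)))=1450279299 / 1404671488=1.03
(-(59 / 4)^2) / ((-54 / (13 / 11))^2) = -0.10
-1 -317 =-318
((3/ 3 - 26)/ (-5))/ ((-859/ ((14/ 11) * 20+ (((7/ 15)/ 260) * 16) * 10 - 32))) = 13424/ 368511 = 0.04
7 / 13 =0.54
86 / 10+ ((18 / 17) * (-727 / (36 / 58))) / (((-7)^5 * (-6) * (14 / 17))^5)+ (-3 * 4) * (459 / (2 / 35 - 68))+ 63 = 5090350182338083803829178768126749181 / 33342586737504471309066572512373760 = 152.67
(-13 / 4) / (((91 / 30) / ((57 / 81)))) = -95 / 126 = -0.75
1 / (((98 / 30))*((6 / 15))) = 75 / 98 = 0.77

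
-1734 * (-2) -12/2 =3462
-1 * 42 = -42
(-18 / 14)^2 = 81 / 49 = 1.65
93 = 93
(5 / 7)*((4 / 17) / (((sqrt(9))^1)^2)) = 20 / 1071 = 0.02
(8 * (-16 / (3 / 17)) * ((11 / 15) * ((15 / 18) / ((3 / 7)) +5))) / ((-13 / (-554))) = -157413.87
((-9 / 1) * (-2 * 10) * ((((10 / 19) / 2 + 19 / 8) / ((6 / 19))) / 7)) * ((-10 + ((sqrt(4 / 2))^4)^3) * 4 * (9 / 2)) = 1461645 / 7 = 208806.43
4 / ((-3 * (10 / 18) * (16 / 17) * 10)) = -51 / 200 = -0.26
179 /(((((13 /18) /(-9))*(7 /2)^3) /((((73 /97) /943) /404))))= -4233708 /41194788089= -0.00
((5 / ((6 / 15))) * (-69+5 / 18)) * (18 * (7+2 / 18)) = -989600 / 9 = -109955.56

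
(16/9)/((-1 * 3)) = -16/27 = -0.59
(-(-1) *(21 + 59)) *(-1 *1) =-80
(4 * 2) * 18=144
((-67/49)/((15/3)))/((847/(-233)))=15611/207515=0.08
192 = 192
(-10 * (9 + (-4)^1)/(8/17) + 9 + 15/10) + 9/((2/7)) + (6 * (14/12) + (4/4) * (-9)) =-265/4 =-66.25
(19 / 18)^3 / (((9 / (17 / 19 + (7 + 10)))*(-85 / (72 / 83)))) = -1444 / 60507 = -0.02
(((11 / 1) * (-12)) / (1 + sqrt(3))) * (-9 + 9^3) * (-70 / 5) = -665280 + 665280 * sqrt(3) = 487018.76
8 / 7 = 1.14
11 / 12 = 0.92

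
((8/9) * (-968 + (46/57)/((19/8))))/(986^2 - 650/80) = -67070464/75807321741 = -0.00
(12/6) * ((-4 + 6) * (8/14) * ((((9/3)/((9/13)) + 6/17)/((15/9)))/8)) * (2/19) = 956/11305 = 0.08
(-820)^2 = 672400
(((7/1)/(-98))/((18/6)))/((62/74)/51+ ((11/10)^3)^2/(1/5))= -62900000/23443949249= -0.00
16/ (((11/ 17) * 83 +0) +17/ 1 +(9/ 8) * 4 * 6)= 272/ 1661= 0.16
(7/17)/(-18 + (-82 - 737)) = -7/14229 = -0.00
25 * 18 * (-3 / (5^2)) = -54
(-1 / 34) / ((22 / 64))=-0.09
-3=-3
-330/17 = -19.41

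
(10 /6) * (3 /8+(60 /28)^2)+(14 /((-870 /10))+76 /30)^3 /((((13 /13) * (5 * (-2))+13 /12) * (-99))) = 34995264361087 /4219760391000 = 8.29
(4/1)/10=2/5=0.40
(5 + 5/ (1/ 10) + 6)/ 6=61/ 6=10.17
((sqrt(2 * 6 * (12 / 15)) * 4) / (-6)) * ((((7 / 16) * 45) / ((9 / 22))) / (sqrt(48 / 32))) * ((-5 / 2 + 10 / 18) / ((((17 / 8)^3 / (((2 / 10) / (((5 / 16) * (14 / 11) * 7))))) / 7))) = 1734656 * sqrt(10) / 663255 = 8.27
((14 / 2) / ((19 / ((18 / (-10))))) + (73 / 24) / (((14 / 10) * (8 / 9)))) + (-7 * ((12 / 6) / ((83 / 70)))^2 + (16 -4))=-1798688831 / 293195840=-6.13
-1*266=-266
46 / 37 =1.24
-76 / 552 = -19 / 138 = -0.14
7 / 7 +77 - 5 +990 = 1063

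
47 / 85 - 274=-23243 / 85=-273.45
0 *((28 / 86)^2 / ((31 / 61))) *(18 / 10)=0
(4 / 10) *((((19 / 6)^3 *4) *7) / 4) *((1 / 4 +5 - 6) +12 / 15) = 48013 / 10800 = 4.45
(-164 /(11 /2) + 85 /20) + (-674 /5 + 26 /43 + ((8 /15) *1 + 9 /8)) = -8974051 /56760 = -158.11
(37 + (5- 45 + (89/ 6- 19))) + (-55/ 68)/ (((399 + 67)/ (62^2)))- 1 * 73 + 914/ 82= -36877492/ 487203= -75.69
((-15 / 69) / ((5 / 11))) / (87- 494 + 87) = 11 / 7360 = 0.00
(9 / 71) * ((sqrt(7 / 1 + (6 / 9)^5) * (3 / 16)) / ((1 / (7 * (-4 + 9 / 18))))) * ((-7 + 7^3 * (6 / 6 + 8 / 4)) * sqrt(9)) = -75117 * sqrt(5199) / 1136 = -4767.82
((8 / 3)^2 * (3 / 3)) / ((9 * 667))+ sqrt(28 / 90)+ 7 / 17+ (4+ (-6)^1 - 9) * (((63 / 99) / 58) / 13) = 9639505 / 23879934+ sqrt(70) / 15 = 0.96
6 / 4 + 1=5 / 2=2.50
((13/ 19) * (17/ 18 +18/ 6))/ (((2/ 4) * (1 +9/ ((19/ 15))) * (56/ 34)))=15691/ 38808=0.40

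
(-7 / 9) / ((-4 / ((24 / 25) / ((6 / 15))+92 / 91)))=388 / 585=0.66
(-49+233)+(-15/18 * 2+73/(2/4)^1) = 985/3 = 328.33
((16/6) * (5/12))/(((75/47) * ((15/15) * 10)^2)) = 47/6750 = 0.01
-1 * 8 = -8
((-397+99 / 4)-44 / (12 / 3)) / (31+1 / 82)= -62853 / 5086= -12.36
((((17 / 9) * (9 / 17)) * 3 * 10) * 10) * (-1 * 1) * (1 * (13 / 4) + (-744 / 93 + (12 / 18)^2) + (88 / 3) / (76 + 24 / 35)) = 215375 / 183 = 1176.91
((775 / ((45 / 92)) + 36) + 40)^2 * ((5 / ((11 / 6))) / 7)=2233231360 / 2079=1074185.36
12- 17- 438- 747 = -1190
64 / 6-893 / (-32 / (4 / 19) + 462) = 7241 / 930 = 7.79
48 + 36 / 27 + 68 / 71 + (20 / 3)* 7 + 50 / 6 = 22427 / 213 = 105.29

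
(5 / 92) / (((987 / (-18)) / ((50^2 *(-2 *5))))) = 187500 / 7567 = 24.78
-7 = -7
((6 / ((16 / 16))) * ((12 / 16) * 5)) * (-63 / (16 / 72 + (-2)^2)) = -25515 / 76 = -335.72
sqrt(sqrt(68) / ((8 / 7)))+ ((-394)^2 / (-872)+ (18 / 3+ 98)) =-16137 / 218+ 17^(1 / 4) * sqrt(7) / 2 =-71.34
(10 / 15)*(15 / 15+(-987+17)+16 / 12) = -5806 / 9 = -645.11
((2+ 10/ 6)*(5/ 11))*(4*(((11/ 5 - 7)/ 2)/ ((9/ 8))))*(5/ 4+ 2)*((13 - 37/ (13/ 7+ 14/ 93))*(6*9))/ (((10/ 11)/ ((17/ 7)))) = 1656036096/ 45745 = 36201.47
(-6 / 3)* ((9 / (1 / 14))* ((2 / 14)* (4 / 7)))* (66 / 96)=-99 / 7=-14.14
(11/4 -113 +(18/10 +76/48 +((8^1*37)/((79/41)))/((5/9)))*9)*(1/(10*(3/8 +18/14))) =1776124/12245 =145.05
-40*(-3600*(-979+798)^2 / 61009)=4717584000 / 61009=77326.03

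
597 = 597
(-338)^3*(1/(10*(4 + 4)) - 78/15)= 400625147/2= 200312573.50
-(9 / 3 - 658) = 655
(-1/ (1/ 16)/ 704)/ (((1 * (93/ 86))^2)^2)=-13675204/ 822857211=-0.02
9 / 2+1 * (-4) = 1 / 2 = 0.50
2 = 2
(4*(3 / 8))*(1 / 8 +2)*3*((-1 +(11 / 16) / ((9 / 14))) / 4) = 85 / 512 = 0.17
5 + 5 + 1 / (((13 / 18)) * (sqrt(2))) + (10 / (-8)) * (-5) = 9 * sqrt(2) / 13 + 65 / 4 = 17.23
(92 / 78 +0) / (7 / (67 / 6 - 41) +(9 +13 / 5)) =20585 / 198354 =0.10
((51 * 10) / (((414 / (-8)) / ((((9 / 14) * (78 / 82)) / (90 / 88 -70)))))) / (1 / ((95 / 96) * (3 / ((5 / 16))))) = 3325608 / 4006807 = 0.83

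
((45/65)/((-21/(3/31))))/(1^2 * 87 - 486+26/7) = 9/1115101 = 0.00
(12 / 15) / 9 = 4 / 45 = 0.09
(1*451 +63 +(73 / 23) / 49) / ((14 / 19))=11007669 / 15778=697.66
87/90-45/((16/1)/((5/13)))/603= 201697/209040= 0.96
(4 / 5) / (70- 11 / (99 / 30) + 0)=3 / 250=0.01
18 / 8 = 2.25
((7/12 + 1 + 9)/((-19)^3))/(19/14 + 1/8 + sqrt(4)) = -1778/4012515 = -0.00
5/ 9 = 0.56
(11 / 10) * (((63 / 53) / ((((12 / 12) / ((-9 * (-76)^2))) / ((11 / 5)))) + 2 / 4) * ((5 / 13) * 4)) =-792545149 / 3445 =-230056.65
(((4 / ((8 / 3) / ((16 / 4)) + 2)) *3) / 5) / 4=9 / 40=0.22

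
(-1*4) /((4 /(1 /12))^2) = -1 /576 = -0.00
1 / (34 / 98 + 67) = 0.01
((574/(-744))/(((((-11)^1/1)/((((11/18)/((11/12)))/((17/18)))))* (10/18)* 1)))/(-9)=-287/28985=-0.01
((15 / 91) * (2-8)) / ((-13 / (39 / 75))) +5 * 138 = 313968 / 455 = 690.04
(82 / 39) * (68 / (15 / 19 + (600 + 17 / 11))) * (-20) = -728365 / 153426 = -4.75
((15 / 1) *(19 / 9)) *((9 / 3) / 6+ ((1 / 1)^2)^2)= 47.50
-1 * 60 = -60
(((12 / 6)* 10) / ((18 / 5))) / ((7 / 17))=850 / 63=13.49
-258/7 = -36.86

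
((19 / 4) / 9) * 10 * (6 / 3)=95 / 9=10.56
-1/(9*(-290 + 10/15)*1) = 1/2604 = 0.00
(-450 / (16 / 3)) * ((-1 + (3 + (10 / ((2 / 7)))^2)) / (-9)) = 92025 / 8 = 11503.12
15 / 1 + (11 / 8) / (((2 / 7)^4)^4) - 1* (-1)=365562244654219 / 524288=697254647.55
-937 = -937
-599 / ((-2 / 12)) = 3594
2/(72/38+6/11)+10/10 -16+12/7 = -12.47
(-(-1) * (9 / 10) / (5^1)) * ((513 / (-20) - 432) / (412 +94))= -82377 / 506000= -0.16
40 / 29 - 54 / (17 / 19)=-58.97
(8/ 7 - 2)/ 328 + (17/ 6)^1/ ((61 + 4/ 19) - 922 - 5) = -11909/ 2023350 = -0.01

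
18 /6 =3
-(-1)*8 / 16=1 / 2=0.50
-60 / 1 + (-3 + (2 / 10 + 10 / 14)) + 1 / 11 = -23868 / 385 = -61.99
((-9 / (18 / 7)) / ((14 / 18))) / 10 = -9 / 20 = -0.45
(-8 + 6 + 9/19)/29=-1/19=-0.05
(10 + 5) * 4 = 60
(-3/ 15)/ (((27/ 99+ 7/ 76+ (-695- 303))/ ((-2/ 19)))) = -88/ 4170115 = -0.00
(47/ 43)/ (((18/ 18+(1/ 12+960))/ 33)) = 0.04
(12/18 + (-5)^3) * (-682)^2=-173491252/3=-57830417.33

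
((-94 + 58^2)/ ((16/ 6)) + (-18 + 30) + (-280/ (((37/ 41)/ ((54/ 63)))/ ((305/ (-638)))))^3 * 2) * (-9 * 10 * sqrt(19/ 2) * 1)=-1216825069846663778895 * sqrt(38)/ 6577141914508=-1140467029.18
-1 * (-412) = 412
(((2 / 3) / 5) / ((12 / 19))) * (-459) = -969 / 10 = -96.90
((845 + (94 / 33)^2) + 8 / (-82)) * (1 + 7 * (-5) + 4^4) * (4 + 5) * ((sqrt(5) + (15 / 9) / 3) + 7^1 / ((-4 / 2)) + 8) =8455164150 * sqrt(5) / 4961 + 128236656275 / 14883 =12427307.78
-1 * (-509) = 509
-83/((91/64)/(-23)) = 122176/91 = 1342.59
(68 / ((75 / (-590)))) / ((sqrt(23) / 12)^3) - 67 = -4621824*sqrt(23) / 2645 - 67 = -8447.15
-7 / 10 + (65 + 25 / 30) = 977 / 15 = 65.13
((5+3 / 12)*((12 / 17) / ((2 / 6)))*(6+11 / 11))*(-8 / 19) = -10584 / 323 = -32.77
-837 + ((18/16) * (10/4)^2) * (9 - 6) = -26109/32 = -815.91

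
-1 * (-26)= 26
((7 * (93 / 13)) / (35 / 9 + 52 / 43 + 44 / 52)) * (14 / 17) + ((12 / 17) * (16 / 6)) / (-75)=131788429 / 19065075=6.91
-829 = -829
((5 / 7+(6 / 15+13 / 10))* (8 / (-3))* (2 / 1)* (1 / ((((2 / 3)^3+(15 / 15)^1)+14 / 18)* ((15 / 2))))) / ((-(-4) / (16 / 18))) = -676 / 3675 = -0.18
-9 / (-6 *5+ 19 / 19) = 9 / 29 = 0.31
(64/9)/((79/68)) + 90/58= 158203/20619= 7.67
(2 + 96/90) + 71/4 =1249/60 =20.82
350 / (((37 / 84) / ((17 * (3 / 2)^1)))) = 749700 / 37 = 20262.16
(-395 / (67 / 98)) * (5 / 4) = -96775 / 134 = -722.20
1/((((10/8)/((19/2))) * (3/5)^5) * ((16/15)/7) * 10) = 83125/1296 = 64.14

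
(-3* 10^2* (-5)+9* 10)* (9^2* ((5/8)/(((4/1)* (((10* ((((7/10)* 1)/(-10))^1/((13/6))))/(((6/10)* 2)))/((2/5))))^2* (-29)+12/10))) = -272068875/706444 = -385.12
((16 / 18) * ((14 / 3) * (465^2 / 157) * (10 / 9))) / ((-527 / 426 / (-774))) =3971530.91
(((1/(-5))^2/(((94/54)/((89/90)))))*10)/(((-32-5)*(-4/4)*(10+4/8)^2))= 0.00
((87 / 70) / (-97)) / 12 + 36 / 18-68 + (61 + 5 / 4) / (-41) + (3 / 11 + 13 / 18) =-7333813381 / 110242440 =-66.52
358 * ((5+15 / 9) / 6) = 3580 / 9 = 397.78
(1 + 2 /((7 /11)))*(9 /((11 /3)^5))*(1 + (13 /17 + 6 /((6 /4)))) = 887922 /2737867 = 0.32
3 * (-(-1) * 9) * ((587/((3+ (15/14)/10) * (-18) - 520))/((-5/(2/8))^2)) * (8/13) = -110943/2620475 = -0.04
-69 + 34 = -35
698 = 698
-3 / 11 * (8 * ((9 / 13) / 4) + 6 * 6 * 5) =-7074 / 143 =-49.47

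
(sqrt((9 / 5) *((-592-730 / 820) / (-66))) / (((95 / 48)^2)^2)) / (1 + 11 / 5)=165888 *sqrt(328894005) / 36734231875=0.08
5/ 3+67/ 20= 301/ 60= 5.02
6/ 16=3/ 8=0.38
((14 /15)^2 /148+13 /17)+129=18365783 /141525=129.77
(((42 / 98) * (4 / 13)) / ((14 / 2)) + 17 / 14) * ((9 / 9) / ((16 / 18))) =14139 / 10192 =1.39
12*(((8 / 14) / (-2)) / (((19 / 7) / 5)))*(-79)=9480 / 19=498.95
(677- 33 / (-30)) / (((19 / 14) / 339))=16091313 / 95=169382.24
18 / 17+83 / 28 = 1915 / 476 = 4.02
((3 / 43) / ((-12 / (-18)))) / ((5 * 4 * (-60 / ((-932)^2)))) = -162867 / 2150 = -75.75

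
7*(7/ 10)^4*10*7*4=117649/ 250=470.60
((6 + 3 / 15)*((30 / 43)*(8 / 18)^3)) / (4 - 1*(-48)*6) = 992 / 762777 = 0.00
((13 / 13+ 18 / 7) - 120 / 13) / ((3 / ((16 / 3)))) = -8240 / 819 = -10.06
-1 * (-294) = 294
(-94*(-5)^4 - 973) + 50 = -59673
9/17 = 0.53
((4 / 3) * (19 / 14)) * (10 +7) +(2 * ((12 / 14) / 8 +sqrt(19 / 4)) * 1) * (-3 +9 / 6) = 2557 / 84 - 3 * sqrt(19) / 2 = 23.90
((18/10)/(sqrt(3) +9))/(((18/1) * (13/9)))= 27/3380-3 * sqrt(3)/3380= 0.01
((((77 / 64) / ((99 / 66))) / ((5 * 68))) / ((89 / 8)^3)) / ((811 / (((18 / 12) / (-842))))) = -77 / 20459353004315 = -0.00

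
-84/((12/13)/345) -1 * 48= -31443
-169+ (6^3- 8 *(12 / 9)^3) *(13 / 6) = 20891 / 81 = 257.91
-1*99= -99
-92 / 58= -46 / 29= -1.59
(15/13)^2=225/169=1.33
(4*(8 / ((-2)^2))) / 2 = 4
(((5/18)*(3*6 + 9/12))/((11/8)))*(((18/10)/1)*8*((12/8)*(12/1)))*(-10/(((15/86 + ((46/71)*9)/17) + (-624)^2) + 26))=-11210616000/444628361243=-0.03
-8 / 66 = -4 / 33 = -0.12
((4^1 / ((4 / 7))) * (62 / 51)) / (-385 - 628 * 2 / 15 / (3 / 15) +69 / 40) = -17360 / 1635961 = -0.01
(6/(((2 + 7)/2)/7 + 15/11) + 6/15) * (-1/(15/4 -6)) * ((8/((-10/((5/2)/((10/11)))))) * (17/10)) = -72556/12875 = -5.64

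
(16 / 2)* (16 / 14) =64 / 7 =9.14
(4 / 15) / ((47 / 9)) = 12 / 235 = 0.05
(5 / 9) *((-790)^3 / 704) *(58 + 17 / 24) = -434182469375 / 19008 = -22842091.19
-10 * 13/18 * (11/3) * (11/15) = -1573/81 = -19.42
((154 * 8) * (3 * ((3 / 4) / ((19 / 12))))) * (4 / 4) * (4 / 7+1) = 52272 / 19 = 2751.16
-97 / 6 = -16.17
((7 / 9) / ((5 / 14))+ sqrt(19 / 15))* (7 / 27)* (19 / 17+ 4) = 203* sqrt(285) / 2295+ 19894 / 6885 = 4.38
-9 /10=-0.90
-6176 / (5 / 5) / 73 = -84.60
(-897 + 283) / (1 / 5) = -3070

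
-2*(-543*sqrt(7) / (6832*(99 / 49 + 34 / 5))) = 19005*sqrt(7) / 1054568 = 0.05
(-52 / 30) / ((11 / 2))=-52 / 165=-0.32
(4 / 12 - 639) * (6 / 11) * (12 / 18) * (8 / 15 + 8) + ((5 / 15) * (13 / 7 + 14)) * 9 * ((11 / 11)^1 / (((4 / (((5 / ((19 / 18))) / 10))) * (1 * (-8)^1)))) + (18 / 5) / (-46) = -1982.58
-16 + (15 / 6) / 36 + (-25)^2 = 43853 / 72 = 609.07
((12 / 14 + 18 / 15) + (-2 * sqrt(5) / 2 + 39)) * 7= 1437 / 5 -7 * sqrt(5)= 271.75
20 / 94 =10 / 47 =0.21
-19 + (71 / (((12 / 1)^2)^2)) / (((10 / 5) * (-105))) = -82736711 / 4354560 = -19.00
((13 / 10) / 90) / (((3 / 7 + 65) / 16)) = 182 / 51525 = 0.00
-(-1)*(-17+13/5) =-72/5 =-14.40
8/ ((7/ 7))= 8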